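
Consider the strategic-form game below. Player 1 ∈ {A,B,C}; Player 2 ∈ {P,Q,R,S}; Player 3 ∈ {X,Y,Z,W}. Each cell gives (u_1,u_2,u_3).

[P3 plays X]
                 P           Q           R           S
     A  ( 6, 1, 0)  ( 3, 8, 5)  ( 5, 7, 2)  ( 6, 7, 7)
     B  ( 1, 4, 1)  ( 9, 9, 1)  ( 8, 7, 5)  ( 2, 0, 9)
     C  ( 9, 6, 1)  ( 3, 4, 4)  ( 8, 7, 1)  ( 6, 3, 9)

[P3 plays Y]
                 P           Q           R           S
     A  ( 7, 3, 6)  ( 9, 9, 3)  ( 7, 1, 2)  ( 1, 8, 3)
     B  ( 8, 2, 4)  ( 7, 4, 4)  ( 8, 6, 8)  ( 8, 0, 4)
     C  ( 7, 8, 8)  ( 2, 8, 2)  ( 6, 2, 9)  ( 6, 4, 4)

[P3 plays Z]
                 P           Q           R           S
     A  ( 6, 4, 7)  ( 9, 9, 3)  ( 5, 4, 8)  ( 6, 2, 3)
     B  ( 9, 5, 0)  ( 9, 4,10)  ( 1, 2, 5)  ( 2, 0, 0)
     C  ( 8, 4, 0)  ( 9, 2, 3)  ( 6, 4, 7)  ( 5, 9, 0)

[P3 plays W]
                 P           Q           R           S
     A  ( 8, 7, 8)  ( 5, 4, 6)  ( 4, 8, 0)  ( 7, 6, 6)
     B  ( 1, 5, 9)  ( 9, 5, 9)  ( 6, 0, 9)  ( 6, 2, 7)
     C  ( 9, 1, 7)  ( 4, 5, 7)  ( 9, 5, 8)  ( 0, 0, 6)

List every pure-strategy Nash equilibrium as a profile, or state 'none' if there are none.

(A,P,X): not NE [P1→C gives 9>6; P2→Q gives 8>1; P3→W gives 8>0]
(A,P,Y): not NE [P1→B gives 8>7; P2→Q gives 9>3; P3→W gives 8>6]
(A,P,Z): not NE [P1→B gives 9>6; P2→Q gives 9>4; P3→W gives 8>7]
(A,P,W): not NE [P1→C gives 9>8; P2→R gives 8>7]
(A,Q,X): not NE [P1→B gives 9>3; P3→W gives 6>5]
(A,Q,Y): not NE [P3→W gives 6>3]
(A,Q,Z): not NE [P3→W gives 6>3]
(A,Q,W): not NE [P1→B gives 9>5; P2→R gives 8>4]
(A,R,X): not NE [P1→C gives 8>5; P2→Q gives 8>7; P3→Z gives 8>2]
(A,R,Y): not NE [P1→B gives 8>7; P2→Q gives 9>1; P3→Z gives 8>2]
(A,R,Z): not NE [P1→C gives 6>5; P2→Q gives 9>4]
(A,R,W): not NE [P1→C gives 9>4; P3→Z gives 8>0]
(A,S,X): not NE [P2→Q gives 8>7]
(A,S,Y): not NE [P1→B gives 8>1; P2→Q gives 9>8; P3→X gives 7>3]
(A,S,Z): not NE [P2→Q gives 9>2; P3→X gives 7>3]
(A,S,W): not NE [P2→R gives 8>6; P3→X gives 7>6]
(B,P,X): not NE [P1→C gives 9>1; P2→Q gives 9>4; P3→W gives 9>1]
(B,P,Y): not NE [P2→R gives 6>2; P3→W gives 9>4]
(B,P,Z): not NE [P3→W gives 9>0]
(B,P,W): not NE [P1→C gives 9>1]
(B,Q,X): not NE [P3→Z gives 10>1]
(B,Q,Y): not NE [P1→A gives 9>7; P2→R gives 6>4; P3→Z gives 10>4]
(B,Q,Z): not NE [P2→P gives 5>4]
(B,Q,W): not NE [P3→Z gives 10>9]
(B,R,X): not NE [P2→Q gives 9>7; P3→W gives 9>5]
(B,R,Y): not NE [P3→W gives 9>8]
(B,R,Z): not NE [P1→C gives 6>1; P2→P gives 5>2; P3→W gives 9>5]
(B,R,W): not NE [P1→C gives 9>6; P2→Q gives 5>0]
(B,S,X): not NE [P1→C gives 6>2; P2→Q gives 9>0]
(B,S,Y): not NE [P2→R gives 6>0; P3→X gives 9>4]
(B,S,Z): not NE [P1→A gives 6>2; P2→P gives 5>0; P3→X gives 9>0]
(B,S,W): not NE [P1→A gives 7>6; P2→Q gives 5>2; P3→X gives 9>7]
(C,P,X): not NE [P2→R gives 7>6; P3→Y gives 8>1]
(C,P,Y): not NE [P1→B gives 8>7]
(C,P,Z): not NE [P1→B gives 9>8; P2→S gives 9>4; P3→Y gives 8>0]
(C,P,W): not NE [P2→R gives 5>1; P3→Y gives 8>7]
(C,Q,X): not NE [P1→B gives 9>3; P2→R gives 7>4; P3→W gives 7>4]
(C,Q,Y): not NE [P1→A gives 9>2; P3→W gives 7>2]
(C,Q,Z): not NE [P2→S gives 9>2; P3→W gives 7>3]
(C,Q,W): not NE [P1→B gives 9>4]
(C,R,X): not NE [P3→Y gives 9>1]
(C,R,Y): not NE [P1→B gives 8>6; P2→Q gives 8>2]
(C,R,Z): not NE [P2→S gives 9>4; P3→Y gives 9>7]
(C,R,W): not NE [P3→Y gives 9>8]
(C,S,X): not NE [P2→R gives 7>3]
(C,S,Y): not NE [P1→B gives 8>6; P2→Q gives 8>4; P3→X gives 9>4]
(C,S,Z): not NE [P1→A gives 6>5; P3→X gives 9>0]
(C,S,W): not NE [P1→A gives 7>0; P2→R gives 5>0; P3→X gives 9>6]

Equilibria: none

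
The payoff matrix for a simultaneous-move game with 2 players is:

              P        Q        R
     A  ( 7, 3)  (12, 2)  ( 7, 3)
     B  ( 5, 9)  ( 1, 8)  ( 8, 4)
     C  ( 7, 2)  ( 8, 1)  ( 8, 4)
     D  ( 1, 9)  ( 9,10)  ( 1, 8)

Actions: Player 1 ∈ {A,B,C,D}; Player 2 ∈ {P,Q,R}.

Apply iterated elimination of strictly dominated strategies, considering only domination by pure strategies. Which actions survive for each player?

P1 drop D (A beats it: P:7>1 Q:12>9 R:7>1)
P2 drop Q (P beats it: A:3>2 B:9>8 C:2>1)
P1→{A,B,C} P2→{P,R}

IESDS → P1:{A,B,C} P2:{P,R}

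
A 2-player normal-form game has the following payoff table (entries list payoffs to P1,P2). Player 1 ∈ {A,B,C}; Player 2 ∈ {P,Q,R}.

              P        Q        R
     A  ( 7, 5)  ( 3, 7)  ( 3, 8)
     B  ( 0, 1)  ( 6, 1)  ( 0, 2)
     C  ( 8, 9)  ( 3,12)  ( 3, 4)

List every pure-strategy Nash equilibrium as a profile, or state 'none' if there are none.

(A,P): not NE [P1→C gives 8>7; P2→R gives 8>5]
(A,Q): not NE [P1→B gives 6>3; P2→R gives 8>7]
(A,R): NE
(B,P): not NE [P1→C gives 8>0; P2→R gives 2>1]
(B,Q): not NE [P2→R gives 2>1]
(B,R): not NE [P1→C gives 3>0]
(C,P): not NE [P2→Q gives 12>9]
(C,Q): not NE [P1→B gives 6>3]
(C,R): not NE [P2→Q gives 12>4]

PSNE = {(A,R)}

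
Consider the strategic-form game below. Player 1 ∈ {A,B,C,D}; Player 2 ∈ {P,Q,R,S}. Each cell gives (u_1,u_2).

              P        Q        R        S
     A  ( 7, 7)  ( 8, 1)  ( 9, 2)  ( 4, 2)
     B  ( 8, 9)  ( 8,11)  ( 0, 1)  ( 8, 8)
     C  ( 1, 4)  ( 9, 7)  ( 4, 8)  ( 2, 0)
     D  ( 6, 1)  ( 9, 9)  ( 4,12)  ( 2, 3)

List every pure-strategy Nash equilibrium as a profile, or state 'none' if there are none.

Equilibria: none

(A,P): not NE [P1→B gives 8>7]
(A,Q): not NE [P1→D gives 9>8; P2→P gives 7>1]
(A,R): not NE [P2→P gives 7>2]
(A,S): not NE [P1→B gives 8>4; P2→P gives 7>2]
(B,P): not NE [P2→Q gives 11>9]
(B,Q): not NE [P1→D gives 9>8]
(B,R): not NE [P1→A gives 9>0; P2→Q gives 11>1]
(B,S): not NE [P2→Q gives 11>8]
(C,P): not NE [P1→B gives 8>1; P2→R gives 8>4]
(C,Q): not NE [P2→R gives 8>7]
(C,R): not NE [P1→A gives 9>4]
(C,S): not NE [P1→B gives 8>2; P2→R gives 8>0]
(D,P): not NE [P1→B gives 8>6; P2→R gives 12>1]
(D,Q): not NE [P2→R gives 12>9]
(D,R): not NE [P1→A gives 9>4]
(D,S): not NE [P1→B gives 8>2; P2→R gives 12>3]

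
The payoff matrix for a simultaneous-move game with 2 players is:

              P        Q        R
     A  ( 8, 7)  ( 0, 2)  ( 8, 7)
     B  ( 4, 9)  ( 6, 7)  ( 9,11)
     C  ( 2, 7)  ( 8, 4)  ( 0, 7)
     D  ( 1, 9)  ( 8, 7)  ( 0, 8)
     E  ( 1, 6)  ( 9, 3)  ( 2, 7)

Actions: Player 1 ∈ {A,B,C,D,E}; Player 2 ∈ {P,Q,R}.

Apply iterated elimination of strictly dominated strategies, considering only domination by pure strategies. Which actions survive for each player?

Remaining: P1:{A,B} P2:{P,R}

P2 drop Q (P beats it: A:7>2 B:9>7 C:7>4 D:9>7 E:6>3)
P1 drop C (A beats it: P:8>2 R:8>0)
P1 drop D (A beats it: P:8>1 R:8>0)
P1 drop E (A beats it: P:8>1 R:8>2)
P1→{A,B} P2→{P,R}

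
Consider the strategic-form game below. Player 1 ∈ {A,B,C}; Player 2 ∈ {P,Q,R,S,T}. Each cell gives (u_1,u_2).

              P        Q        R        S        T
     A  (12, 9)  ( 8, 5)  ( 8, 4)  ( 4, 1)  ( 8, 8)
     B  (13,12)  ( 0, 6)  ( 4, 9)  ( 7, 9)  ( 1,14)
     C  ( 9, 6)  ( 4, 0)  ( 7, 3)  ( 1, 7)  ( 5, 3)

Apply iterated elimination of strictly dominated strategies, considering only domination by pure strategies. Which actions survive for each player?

P1 drop C (A beats it: P:12>9 Q:8>4 R:8>7 S:4>1 T:8>5)
P2 drop Q (P beats it: A:9>5 B:12>6)
P2 drop R (P beats it: A:9>4 B:12>9)
P2 drop S (P beats it: A:9>1 B:12>9)
P1→{A,B} P2→{P,T}

IESDS → P1:{A,B} P2:{P,T}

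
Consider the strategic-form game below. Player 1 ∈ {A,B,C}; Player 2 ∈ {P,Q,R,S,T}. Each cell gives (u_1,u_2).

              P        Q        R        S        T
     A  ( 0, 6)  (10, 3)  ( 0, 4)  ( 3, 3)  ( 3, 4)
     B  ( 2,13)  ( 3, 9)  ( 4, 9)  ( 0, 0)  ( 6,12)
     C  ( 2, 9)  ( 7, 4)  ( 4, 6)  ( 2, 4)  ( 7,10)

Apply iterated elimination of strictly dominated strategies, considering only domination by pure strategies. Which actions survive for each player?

P2 drop Q (P beats it: A:6>3 B:13>9 C:9>4)
P2 drop R (P beats it: A:6>4 B:13>9 C:9>6)
P2 drop S (P beats it: A:6>3 B:13>0 C:9>4)
P1 drop A (B beats it: P:2>0 T:6>3)
P1→{B,C} P2→{P,T}

IESDS → P1:{B,C} P2:{P,T}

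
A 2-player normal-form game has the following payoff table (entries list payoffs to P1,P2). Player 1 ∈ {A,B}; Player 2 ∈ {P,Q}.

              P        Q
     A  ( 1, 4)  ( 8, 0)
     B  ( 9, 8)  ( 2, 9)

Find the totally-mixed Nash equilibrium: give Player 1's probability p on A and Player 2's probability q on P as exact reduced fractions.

P1 mixes 1/5 on A; P2 mixes 3/7 on P

P1 indiff ⇒ q·1+(1-q)·8 = q·9+(1-q)·2 ⇒ q(-8) = (1-q)(-6) ⇒ q = 3/7
P2 indiff ⇒ p·4+(1-p)·8 = p·0+(1-p)·9 ⇒ p(4) = (1-p)(1) ⇒ p = 1/5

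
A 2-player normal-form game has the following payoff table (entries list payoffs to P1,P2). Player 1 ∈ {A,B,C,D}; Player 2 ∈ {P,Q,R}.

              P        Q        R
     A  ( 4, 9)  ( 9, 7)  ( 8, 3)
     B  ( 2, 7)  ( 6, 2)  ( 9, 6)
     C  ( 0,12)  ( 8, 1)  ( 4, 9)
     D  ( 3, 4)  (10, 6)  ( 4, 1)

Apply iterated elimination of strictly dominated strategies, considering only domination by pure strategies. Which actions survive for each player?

P1 drop C (A beats it: P:4>0 Q:9>8 R:8>4)
P2 drop R (P beats it: A:9>3 B:7>6 D:4>1)
P1 drop B (A beats it: P:4>2 Q:9>6)
P1→{A,D} P2→{P,Q}

Survivors P1:{A,D} P2:{P,Q}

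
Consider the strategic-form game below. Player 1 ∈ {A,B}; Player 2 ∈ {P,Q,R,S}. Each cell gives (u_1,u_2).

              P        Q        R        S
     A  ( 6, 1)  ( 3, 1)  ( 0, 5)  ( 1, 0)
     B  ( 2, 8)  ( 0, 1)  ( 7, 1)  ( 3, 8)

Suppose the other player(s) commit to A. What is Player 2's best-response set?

u_2(P vs A) = 1
u_2(Q vs A) = 1
u_2(R vs A) = 5
u_2(S vs A) = 0
max payoff 5 at {R}

argmax u_2 = {R}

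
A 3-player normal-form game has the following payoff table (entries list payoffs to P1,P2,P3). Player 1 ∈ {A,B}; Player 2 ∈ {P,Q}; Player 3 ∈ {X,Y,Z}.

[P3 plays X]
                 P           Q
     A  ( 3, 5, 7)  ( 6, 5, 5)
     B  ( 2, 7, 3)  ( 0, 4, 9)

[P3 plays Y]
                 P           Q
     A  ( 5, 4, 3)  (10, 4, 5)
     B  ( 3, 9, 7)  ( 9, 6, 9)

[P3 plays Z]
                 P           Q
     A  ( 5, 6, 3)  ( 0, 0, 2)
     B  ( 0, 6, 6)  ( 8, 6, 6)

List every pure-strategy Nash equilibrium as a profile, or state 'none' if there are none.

PSNE = {(A,P,X), (A,Q,X), (A,Q,Y)}

(A,P,X): NE
(A,P,Y): not NE [P3→X gives 7>3]
(A,P,Z): not NE [P3→X gives 7>3]
(A,Q,X): NE
(A,Q,Y): NE
(A,Q,Z): not NE [P1→B gives 8>0; P2→P gives 6>0; P3→Y gives 5>2]
(B,P,X): not NE [P1→A gives 3>2; P3→Y gives 7>3]
(B,P,Y): not NE [P1→A gives 5>3]
(B,P,Z): not NE [P1→A gives 5>0; P3→Y gives 7>6]
(B,Q,X): not NE [P1→A gives 6>0; P2→P gives 7>4]
(B,Q,Y): not NE [P1→A gives 10>9; P2→P gives 9>6]
(B,Q,Z): not NE [P3→Y gives 9>6]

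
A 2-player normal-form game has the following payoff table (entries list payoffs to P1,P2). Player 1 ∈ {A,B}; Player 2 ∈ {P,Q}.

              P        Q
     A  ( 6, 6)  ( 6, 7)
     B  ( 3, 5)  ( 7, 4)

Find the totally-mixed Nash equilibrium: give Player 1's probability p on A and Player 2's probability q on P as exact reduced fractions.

(p,q) = (1/2, 1/4)

P1 indiff ⇒ q·6+(1-q)·6 = q·3+(1-q)·7 ⇒ q(3) = (1-q)(1) ⇒ q = 1/4
P2 indiff ⇒ p·6+(1-p)·5 = p·7+(1-p)·4 ⇒ p(-1) = (1-p)(-1) ⇒ p = 1/2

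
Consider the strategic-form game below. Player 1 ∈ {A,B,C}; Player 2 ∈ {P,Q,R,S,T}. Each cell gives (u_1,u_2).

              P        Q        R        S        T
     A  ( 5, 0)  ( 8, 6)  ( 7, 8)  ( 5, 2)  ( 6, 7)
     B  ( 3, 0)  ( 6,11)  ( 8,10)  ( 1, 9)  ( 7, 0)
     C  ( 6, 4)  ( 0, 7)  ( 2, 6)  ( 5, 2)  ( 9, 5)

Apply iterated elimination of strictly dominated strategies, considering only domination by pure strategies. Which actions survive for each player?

Remaining: P1:{A,B} P2:{Q,R}

P2 drop P (Q beats it: A:6>0 B:11>0 C:7>4)
P2 drop S (Q beats it: A:6>2 B:11>9 C:7>2)
P2 drop T (R beats it: A:8>7 B:10>0 C:6>5)
P1 drop C (A beats it: Q:8>0 R:7>2)
P1→{A,B} P2→{Q,R}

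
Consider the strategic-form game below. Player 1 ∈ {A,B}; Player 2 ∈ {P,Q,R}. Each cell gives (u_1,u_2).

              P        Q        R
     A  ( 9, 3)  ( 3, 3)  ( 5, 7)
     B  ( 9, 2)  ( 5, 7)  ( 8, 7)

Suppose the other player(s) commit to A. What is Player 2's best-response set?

P2 best: {R}

u_2(P vs A) = 3
u_2(Q vs A) = 3
u_2(R vs A) = 7
max payoff 7 at {R}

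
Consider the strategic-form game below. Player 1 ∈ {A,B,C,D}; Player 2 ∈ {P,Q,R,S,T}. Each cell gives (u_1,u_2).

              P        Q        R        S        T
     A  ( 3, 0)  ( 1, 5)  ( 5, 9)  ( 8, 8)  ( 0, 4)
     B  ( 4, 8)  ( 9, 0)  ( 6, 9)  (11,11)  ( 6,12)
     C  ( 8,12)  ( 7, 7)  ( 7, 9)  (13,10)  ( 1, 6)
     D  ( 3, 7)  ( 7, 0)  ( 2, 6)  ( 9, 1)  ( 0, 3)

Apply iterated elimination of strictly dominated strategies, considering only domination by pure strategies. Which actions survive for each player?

P1 drop A (B beats it: P:4>3 Q:9>1 R:6>5 S:11>8 T:6>0)
P1 drop D (B beats it: P:4>3 Q:9>7 R:6>2 S:11>9 T:6>0)
P2 drop Q (P beats it: B:8>0 C:12>7)
P2 drop R (S beats it: B:11>9 C:10>9)
P1→{B,C} P2→{P,S,T}

IESDS → P1:{B,C} P2:{P,S,T}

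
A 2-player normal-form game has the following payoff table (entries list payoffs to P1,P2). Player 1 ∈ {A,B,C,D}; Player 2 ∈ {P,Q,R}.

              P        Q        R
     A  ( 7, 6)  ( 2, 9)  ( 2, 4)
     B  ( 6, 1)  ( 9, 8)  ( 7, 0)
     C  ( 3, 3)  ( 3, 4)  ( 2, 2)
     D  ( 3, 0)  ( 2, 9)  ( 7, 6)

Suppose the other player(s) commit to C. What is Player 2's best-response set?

argmax u_2 = {Q}

u_2(P vs C) = 3
u_2(Q vs C) = 4
u_2(R vs C) = 2
max payoff 4 at {Q}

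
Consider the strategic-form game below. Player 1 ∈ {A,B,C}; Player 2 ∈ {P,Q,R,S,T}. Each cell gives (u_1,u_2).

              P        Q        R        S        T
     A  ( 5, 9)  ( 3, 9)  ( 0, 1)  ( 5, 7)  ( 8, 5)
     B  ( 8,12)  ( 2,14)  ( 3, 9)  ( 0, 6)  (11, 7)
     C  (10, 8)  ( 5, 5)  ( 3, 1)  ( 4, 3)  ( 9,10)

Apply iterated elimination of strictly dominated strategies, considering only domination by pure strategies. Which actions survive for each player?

P2 drop R (P beats it: A:9>1 B:12>9 C:8>1)
P2 drop S (P beats it: A:9>7 B:12>6 C:8>3)
P1 drop A (C beats it: P:10>5 Q:5>3 T:9>8)
P1→{B,C} P2→{P,Q,T}

IESDS → P1:{B,C} P2:{P,Q,T}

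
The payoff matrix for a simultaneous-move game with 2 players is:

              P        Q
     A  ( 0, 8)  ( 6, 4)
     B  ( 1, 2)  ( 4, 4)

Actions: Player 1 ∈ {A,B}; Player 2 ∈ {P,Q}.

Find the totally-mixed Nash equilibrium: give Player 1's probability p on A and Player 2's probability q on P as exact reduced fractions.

P1 indiff ⇒ q·0+(1-q)·6 = q·1+(1-q)·4 ⇒ q(-1) = (1-q)(-2) ⇒ q = 2/3
P2 indiff ⇒ p·8+(1-p)·2 = p·4+(1-p)·4 ⇒ p(4) = (1-p)(2) ⇒ p = 1/3

(p,q) = (1/3, 2/3)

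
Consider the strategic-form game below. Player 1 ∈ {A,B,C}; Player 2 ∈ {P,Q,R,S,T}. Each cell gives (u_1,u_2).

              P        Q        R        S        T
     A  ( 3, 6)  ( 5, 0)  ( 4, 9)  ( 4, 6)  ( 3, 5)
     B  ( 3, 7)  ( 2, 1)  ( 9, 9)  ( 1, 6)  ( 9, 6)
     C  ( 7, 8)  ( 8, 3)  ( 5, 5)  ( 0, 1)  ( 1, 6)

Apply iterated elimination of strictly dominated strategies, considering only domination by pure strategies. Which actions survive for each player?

P2 drop Q (P beats it: A:6>0 B:7>1 C:8>3)
P2 drop S (R beats it: A:9>6 B:9>6 C:5>1)
P2 drop T (P beats it: A:6>5 B:7>6 C:8>6)
P1 drop A (C beats it: P:7>3 R:5>4)
P1→{B,C} P2→{P,R}

Survivors P1:{B,C} P2:{P,R}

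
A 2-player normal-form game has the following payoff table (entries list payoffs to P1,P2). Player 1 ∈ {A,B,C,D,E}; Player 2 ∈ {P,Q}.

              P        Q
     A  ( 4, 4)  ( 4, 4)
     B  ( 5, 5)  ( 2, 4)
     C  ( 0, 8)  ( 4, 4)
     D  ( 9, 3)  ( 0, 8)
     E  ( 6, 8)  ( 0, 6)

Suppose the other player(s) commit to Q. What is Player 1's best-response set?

u_1(A vs Q) = 4
u_1(B vs Q) = 2
u_1(C vs Q) = 4
u_1(D vs Q) = 0
u_1(E vs Q) = 0
max payoff 4 at {A,C}

BR_1 = {A,C}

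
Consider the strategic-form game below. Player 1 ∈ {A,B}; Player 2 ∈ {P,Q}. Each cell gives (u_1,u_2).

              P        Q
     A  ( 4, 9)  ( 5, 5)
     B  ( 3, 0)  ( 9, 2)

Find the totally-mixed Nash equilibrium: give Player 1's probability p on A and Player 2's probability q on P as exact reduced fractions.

p=1/3, q=4/5

P1 indiff ⇒ q·4+(1-q)·5 = q·3+(1-q)·9 ⇒ q(1) = (1-q)(4) ⇒ q = 4/5
P2 indiff ⇒ p·9+(1-p)·0 = p·5+(1-p)·2 ⇒ p(4) = (1-p)(2) ⇒ p = 1/3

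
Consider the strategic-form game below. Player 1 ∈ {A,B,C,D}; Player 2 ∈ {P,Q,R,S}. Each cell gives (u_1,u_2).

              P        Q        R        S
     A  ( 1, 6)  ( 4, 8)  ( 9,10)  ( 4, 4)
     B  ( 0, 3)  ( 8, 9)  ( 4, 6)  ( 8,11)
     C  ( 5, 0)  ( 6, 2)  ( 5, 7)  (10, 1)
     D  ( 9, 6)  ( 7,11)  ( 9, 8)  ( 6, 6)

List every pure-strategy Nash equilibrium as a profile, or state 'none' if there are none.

(A,P): not NE [P1→D gives 9>1; P2→R gives 10>6]
(A,Q): not NE [P1→B gives 8>4; P2→R gives 10>8]
(A,R): NE
(A,S): not NE [P1→C gives 10>4; P2→R gives 10>4]
(B,P): not NE [P1→D gives 9>0; P2→S gives 11>3]
(B,Q): not NE [P2→S gives 11>9]
(B,R): not NE [P1→D gives 9>4; P2→S gives 11>6]
(B,S): not NE [P1→C gives 10>8]
(C,P): not NE [P1→D gives 9>5; P2→R gives 7>0]
(C,Q): not NE [P1→B gives 8>6; P2→R gives 7>2]
(C,R): not NE [P1→D gives 9>5]
(C,S): not NE [P2→R gives 7>1]
(D,P): not NE [P2→Q gives 11>6]
(D,Q): not NE [P1→B gives 8>7]
(D,R): not NE [P2→Q gives 11>8]
(D,S): not NE [P1→C gives 10>6; P2→Q gives 11>6]

NE set: (A,R)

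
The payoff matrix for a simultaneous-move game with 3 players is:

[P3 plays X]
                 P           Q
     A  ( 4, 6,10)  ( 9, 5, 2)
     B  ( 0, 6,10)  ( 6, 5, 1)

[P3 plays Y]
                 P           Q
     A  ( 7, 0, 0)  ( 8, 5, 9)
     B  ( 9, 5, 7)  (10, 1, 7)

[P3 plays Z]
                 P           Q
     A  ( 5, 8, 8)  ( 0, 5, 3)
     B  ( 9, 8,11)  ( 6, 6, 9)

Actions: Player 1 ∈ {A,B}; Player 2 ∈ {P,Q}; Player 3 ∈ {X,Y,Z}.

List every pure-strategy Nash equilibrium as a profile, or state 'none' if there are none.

NE set: (A,P,X), (B,P,Z)

(A,P,X): NE
(A,P,Y): not NE [P1→B gives 9>7; P2→Q gives 5>0; P3→X gives 10>0]
(A,P,Z): not NE [P1→B gives 9>5; P3→X gives 10>8]
(A,Q,X): not NE [P2→P gives 6>5; P3→Y gives 9>2]
(A,Q,Y): not NE [P1→B gives 10>8]
(A,Q,Z): not NE [P1→B gives 6>0; P2→P gives 8>5; P3→Y gives 9>3]
(B,P,X): not NE [P1→A gives 4>0; P3→Z gives 11>10]
(B,P,Y): not NE [P3→Z gives 11>7]
(B,P,Z): NE
(B,Q,X): not NE [P1→A gives 9>6; P2→P gives 6>5; P3→Z gives 9>1]
(B,Q,Y): not NE [P2→P gives 5>1; P3→Z gives 9>7]
(B,Q,Z): not NE [P2→P gives 8>6]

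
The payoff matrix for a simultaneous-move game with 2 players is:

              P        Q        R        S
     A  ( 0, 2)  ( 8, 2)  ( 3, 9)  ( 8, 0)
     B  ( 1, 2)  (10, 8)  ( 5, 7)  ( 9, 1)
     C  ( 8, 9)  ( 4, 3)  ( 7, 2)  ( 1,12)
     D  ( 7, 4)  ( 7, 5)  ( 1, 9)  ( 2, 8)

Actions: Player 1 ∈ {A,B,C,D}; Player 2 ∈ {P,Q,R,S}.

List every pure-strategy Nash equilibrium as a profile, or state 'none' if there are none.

PSNE = {(B,Q)}

(A,P): not NE [P1→C gives 8>0; P2→R gives 9>2]
(A,Q): not NE [P1→B gives 10>8; P2→R gives 9>2]
(A,R): not NE [P1→C gives 7>3]
(A,S): not NE [P1→B gives 9>8; P2→R gives 9>0]
(B,P): not NE [P1→C gives 8>1; P2→Q gives 8>2]
(B,Q): NE
(B,R): not NE [P1→C gives 7>5; P2→Q gives 8>7]
(B,S): not NE [P2→Q gives 8>1]
(C,P): not NE [P2→S gives 12>9]
(C,Q): not NE [P1→B gives 10>4; P2→S gives 12>3]
(C,R): not NE [P2→S gives 12>2]
(C,S): not NE [P1→B gives 9>1]
(D,P): not NE [P1→C gives 8>7; P2→R gives 9>4]
(D,Q): not NE [P1→B gives 10>7; P2→R gives 9>5]
(D,R): not NE [P1→C gives 7>1]
(D,S): not NE [P1→B gives 9>2; P2→R gives 9>8]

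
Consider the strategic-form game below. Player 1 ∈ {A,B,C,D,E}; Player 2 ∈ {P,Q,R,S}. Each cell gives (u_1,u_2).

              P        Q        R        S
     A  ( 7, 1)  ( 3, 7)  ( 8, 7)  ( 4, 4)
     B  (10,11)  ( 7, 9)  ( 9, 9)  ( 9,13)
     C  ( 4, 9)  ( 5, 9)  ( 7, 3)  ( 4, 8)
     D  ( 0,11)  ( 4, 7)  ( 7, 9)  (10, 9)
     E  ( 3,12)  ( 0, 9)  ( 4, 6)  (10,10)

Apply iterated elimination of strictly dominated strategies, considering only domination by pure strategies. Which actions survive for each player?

IESDS → P1:{B,D,E} P2:{P,S}

P1 drop A (B beats it: P:10>7 Q:7>3 R:9>8 S:9>4)
P1 drop C (B beats it: P:10>4 Q:7>5 R:9>7 S:9>4)
P2 drop Q (P beats it: B:11>9 D:11>7 E:12>9)
P2 drop R (P beats it: B:11>9 D:11>9 E:12>6)
P1→{B,D,E} P2→{P,S}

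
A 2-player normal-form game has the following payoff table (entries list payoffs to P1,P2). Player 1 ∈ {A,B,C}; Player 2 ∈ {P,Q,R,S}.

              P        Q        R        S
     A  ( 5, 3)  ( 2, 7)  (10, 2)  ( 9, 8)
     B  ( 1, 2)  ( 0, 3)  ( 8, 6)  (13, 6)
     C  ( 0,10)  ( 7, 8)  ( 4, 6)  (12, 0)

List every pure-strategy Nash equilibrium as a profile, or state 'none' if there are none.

PSNE = {(B,S)}

(A,P): not NE [P2→S gives 8>3]
(A,Q): not NE [P1→C gives 7>2; P2→S gives 8>7]
(A,R): not NE [P2→S gives 8>2]
(A,S): not NE [P1→B gives 13>9]
(B,P): not NE [P1→A gives 5>1; P2→S gives 6>2]
(B,Q): not NE [P1→C gives 7>0; P2→S gives 6>3]
(B,R): not NE [P1→A gives 10>8]
(B,S): NE
(C,P): not NE [P1→A gives 5>0]
(C,Q): not NE [P2→P gives 10>8]
(C,R): not NE [P1→A gives 10>4; P2→P gives 10>6]
(C,S): not NE [P1→B gives 13>12; P2→P gives 10>0]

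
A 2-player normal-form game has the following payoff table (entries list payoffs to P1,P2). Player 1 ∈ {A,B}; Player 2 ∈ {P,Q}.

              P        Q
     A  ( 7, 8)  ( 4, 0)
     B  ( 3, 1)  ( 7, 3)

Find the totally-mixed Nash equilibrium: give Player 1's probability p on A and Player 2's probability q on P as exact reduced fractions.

(p,q) = (1/5, 3/7)

P1 indiff ⇒ q·7+(1-q)·4 = q·3+(1-q)·7 ⇒ q(4) = (1-q)(3) ⇒ q = 3/7
P2 indiff ⇒ p·8+(1-p)·1 = p·0+(1-p)·3 ⇒ p(8) = (1-p)(2) ⇒ p = 1/5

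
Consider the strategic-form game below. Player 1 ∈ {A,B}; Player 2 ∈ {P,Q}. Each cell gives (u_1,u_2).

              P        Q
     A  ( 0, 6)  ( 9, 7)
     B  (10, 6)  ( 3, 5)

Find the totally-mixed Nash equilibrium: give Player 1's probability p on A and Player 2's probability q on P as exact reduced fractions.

P1 indiff ⇒ q·0+(1-q)·9 = q·10+(1-q)·3 ⇒ q(-10) = (1-q)(-6) ⇒ q = 3/8
P2 indiff ⇒ p·6+(1-p)·6 = p·7+(1-p)·5 ⇒ p(-1) = (1-p)(-1) ⇒ p = 1/2

P1 mixes 1/2 on A; P2 mixes 3/8 on P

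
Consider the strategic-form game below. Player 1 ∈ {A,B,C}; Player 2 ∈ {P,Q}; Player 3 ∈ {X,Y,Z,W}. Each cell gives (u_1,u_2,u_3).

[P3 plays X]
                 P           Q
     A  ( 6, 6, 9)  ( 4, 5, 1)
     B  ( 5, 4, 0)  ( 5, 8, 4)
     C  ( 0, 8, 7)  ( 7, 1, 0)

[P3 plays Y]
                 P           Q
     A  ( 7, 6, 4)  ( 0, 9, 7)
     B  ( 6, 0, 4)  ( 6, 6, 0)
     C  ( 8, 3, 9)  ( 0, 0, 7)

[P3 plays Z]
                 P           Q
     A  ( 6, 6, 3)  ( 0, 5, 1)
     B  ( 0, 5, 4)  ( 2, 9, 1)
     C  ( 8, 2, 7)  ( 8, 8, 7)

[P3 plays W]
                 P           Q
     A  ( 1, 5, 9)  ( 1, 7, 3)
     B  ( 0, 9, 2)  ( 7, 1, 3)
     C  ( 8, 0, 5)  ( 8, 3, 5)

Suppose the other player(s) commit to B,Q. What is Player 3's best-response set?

u_3(X vs B,Q) = 4
u_3(Y vs B,Q) = 0
u_3(Z vs B,Q) = 1
u_3(W vs B,Q) = 3
max payoff 4 at {X}

argmax u_3 = {X}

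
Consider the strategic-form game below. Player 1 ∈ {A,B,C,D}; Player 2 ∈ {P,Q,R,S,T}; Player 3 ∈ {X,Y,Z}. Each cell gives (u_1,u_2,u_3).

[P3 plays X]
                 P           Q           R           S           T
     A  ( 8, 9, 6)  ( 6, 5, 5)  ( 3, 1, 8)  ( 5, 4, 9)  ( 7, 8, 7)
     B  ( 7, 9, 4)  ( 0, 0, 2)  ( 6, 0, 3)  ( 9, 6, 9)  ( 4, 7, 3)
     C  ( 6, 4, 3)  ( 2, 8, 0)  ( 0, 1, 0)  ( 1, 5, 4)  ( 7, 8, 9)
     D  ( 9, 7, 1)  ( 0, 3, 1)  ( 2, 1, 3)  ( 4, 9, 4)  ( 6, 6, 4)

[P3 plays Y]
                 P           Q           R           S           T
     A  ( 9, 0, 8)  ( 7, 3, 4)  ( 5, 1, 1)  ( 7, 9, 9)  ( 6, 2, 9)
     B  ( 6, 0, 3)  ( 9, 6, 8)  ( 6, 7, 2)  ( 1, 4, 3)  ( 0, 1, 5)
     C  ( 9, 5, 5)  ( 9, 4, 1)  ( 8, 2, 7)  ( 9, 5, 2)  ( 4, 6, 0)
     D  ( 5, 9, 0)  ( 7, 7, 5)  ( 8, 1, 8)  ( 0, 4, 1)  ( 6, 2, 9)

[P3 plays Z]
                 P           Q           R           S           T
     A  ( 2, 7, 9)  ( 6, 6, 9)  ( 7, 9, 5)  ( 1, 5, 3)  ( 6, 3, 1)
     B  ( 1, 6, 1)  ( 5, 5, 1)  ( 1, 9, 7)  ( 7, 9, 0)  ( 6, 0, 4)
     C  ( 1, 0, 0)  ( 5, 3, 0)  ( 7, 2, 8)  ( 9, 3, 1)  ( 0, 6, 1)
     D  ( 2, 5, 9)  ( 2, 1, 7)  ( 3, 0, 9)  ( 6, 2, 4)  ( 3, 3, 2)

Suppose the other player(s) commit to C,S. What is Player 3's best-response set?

u_3(X vs C,S) = 4
u_3(Y vs C,S) = 2
u_3(Z vs C,S) = 1
max payoff 4 at {X}

argmax u_3 = {X}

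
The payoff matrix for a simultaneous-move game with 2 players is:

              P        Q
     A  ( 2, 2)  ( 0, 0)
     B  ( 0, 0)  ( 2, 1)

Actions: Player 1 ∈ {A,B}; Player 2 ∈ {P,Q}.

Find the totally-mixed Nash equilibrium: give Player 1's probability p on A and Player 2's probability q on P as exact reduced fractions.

P1 indiff ⇒ q·2+(1-q)·0 = q·0+(1-q)·2 ⇒ q(2) = (1-q)(2) ⇒ q = 1/2
P2 indiff ⇒ p·2+(1-p)·0 = p·0+(1-p)·1 ⇒ p(2) = (1-p)(1) ⇒ p = 1/3

P1 mixes 1/3 on A; P2 mixes 1/2 on P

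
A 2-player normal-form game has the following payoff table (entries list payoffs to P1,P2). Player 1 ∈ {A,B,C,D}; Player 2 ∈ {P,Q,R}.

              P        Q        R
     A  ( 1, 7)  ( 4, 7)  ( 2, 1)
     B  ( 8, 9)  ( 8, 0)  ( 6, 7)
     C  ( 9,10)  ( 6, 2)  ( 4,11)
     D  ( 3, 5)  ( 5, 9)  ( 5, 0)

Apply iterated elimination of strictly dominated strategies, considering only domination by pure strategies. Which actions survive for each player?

Remaining: P1:{B,C} P2:{P,R}

P1 drop A (B beats it: P:8>1 Q:8>4 R:6>2)
P1 drop D (B beats it: P:8>3 Q:8>5 R:6>5)
P2 drop Q (P beats it: B:9>0 C:10>2)
P1→{B,C} P2→{P,R}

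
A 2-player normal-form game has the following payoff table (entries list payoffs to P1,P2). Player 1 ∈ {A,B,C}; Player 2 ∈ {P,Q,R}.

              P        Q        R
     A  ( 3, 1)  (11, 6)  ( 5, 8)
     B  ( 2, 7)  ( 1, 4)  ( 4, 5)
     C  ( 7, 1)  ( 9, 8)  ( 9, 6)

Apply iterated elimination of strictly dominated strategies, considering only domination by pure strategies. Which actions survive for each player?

P1 drop B (A beats it: P:3>2 Q:11>1 R:5>4)
P2 drop P (Q beats it: A:6>1 C:8>1)
P1→{A,C} P2→{Q,R}

Survivors P1:{A,C} P2:{Q,R}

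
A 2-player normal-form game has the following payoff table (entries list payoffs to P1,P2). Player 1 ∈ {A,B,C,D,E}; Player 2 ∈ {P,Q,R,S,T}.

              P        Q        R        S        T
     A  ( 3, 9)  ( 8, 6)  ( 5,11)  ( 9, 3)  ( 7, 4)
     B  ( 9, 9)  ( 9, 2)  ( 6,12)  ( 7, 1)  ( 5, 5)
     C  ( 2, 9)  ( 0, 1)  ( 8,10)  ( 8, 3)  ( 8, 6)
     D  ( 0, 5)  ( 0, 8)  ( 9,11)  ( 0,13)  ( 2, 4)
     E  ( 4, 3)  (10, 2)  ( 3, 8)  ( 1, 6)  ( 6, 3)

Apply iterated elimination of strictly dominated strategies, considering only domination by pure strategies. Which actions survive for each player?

P2 drop P (R beats it: A:11>9 B:12>9 C:10>9 D:11>5 E:8>3)
P2 drop Q (R beats it: A:11>6 B:12>2 C:10>1 D:11>8 E:8>2)
P1 drop B (C beats it: R:8>6 S:8>7 T:8>5)
P1 drop E (A beats it: R:5>3 S:9>1 T:7>6)
P2 drop T (R beats it: A:11>4 C:10>6 D:11>4)
P1→{A,C,D} P2→{R,S}

Survivors P1:{A,C,D} P2:{R,S}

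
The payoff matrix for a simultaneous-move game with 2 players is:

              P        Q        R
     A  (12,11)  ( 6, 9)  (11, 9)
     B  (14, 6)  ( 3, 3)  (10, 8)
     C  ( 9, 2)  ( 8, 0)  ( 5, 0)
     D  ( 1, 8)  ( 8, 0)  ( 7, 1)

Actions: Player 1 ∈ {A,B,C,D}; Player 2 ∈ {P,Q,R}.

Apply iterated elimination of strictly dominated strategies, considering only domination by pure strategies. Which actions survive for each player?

IESDS → P1:{A,B} P2:{P,R}

P2 drop Q (P beats it: A:11>9 B:6>3 C:2>0 D:8>0)
P1 drop C (A beats it: P:12>9 R:11>5)
P1 drop D (A beats it: P:12>1 R:11>7)
P1→{A,B} P2→{P,R}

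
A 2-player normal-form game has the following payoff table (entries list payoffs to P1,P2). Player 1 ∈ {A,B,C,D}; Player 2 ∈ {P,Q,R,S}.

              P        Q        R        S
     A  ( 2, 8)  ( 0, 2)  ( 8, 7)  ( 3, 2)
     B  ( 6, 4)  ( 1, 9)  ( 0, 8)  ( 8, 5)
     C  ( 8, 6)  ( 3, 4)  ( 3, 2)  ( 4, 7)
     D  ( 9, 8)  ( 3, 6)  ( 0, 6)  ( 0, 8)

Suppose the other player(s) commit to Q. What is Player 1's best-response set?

u_1(A vs Q) = 0
u_1(B vs Q) = 1
u_1(C vs Q) = 3
u_1(D vs Q) = 3
max payoff 3 at {C,D}

argmax u_1 = {C,D}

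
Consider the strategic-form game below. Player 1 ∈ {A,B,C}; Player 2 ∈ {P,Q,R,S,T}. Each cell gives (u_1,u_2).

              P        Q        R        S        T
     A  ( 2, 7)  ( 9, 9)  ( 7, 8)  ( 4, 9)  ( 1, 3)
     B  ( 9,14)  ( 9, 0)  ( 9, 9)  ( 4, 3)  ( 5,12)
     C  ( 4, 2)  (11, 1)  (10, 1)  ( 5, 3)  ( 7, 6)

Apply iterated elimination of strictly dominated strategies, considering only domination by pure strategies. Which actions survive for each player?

P1 drop A (C beats it: P:4>2 Q:11>9 R:10>7 S:5>4 T:7>1)
P2 drop Q (P beats it: B:14>0 C:2>1)
P2 drop R (P beats it: B:14>9 C:2>1)
P2 drop S (T beats it: B:12>3 C:6>3)
P1→{B,C} P2→{P,T}

IESDS → P1:{B,C} P2:{P,T}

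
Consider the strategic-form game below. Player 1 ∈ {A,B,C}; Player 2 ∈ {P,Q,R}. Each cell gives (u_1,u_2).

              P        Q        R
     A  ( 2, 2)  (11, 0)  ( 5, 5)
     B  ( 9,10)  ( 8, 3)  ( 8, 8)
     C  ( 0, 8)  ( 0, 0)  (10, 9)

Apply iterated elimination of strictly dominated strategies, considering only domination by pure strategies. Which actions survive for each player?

P2 drop Q (P beats it: A:2>0 B:10>3 C:8>0)
P1 drop A (B beats it: P:9>2 R:8>5)
P1→{B,C} P2→{P,R}

Remaining: P1:{B,C} P2:{P,R}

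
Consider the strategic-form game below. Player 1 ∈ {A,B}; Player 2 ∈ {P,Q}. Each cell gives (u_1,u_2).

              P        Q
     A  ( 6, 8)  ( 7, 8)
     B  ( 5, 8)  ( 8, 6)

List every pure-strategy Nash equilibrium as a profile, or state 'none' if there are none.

NE set: (A,P)

(A,P): NE
(A,Q): not NE [P1→B gives 8>7]
(B,P): not NE [P1→A gives 6>5]
(B,Q): not NE [P2→P gives 8>6]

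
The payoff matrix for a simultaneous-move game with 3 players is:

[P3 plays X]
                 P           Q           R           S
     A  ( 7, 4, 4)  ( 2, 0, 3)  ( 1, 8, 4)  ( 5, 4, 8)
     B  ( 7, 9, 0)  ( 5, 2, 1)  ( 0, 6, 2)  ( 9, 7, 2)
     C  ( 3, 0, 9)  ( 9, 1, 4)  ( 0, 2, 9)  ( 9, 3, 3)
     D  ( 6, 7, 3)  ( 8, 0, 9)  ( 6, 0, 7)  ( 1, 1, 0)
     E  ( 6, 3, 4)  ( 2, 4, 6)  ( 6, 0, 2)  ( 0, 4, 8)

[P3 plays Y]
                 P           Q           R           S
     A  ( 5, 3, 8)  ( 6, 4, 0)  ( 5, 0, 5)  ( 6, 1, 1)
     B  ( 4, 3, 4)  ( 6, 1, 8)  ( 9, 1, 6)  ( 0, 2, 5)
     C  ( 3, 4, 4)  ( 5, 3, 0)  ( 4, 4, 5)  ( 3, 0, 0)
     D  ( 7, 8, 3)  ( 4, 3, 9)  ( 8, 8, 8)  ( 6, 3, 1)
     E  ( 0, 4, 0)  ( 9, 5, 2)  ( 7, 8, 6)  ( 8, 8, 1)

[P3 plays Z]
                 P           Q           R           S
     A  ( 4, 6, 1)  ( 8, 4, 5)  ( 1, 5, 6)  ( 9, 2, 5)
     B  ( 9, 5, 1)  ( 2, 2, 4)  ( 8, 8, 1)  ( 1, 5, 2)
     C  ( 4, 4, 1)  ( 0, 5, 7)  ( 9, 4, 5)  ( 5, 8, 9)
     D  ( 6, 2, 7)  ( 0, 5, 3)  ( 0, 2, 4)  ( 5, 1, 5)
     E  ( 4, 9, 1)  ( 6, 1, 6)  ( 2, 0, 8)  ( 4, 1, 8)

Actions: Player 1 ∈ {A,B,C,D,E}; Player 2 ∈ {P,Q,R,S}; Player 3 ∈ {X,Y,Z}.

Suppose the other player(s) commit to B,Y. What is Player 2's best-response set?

u_2(P vs B,Y) = 3
u_2(Q vs B,Y) = 1
u_2(R vs B,Y) = 1
u_2(S vs B,Y) = 2
max payoff 3 at {P}

argmax u_2 = {P}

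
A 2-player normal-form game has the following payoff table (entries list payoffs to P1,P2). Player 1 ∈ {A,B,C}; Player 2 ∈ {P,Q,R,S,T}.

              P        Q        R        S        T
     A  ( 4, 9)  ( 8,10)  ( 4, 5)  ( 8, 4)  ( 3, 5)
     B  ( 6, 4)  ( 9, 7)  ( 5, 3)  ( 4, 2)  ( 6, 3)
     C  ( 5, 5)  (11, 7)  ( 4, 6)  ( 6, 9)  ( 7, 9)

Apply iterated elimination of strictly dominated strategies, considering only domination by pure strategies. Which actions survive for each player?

P2 drop P (Q beats it: A:10>9 B:7>4 C:7>5)
P2 drop R (Q beats it: A:10>5 B:7>3 C:7>6)
P1 drop B (C beats it: Q:11>9 S:6>4 T:7>6)
P1→{A,C} P2→{Q,S,T}

IESDS → P1:{A,C} P2:{Q,S,T}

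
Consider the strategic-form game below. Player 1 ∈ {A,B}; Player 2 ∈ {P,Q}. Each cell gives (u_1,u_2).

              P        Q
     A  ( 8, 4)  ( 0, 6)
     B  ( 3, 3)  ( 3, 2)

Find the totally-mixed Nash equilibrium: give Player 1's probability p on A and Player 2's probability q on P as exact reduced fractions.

(p,q) = (1/3, 3/8)

P1 indiff ⇒ q·8+(1-q)·0 = q·3+(1-q)·3 ⇒ q(5) = (1-q)(3) ⇒ q = 3/8
P2 indiff ⇒ p·4+(1-p)·3 = p·6+(1-p)·2 ⇒ p(-2) = (1-p)(-1) ⇒ p = 1/3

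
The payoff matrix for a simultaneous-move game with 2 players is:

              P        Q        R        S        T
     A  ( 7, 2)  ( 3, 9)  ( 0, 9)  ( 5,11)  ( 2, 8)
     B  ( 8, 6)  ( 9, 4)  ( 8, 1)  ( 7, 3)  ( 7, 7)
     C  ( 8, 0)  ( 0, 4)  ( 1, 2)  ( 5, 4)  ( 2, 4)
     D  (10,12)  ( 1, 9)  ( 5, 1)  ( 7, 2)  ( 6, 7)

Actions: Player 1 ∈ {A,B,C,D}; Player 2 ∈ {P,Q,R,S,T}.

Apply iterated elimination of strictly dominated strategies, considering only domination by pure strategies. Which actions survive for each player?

P1 drop A (B beats it: P:8>7 Q:9>3 R:8>0 S:7>5 T:7>2)
P1 drop C (D beats it: P:10>8 Q:1>0 R:5>1 S:7>5 T:6>2)
P2 drop Q (P beats it: B:6>4 D:12>9)
P2 drop R (P beats it: B:6>1 D:12>1)
P2 drop S (P beats it: B:6>3 D:12>2)
P1→{B,D} P2→{P,T}

IESDS → P1:{B,D} P2:{P,T}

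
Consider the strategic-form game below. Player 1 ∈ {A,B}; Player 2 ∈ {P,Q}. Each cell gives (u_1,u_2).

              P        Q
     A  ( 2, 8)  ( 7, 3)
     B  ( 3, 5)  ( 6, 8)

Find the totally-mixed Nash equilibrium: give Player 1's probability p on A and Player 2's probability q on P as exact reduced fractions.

P1 mixes 3/8 on A; P2 mixes 1/2 on P

P1 indiff ⇒ q·2+(1-q)·7 = q·3+(1-q)·6 ⇒ q(-1) = (1-q)(-1) ⇒ q = 1/2
P2 indiff ⇒ p·8+(1-p)·5 = p·3+(1-p)·8 ⇒ p(5) = (1-p)(3) ⇒ p = 3/8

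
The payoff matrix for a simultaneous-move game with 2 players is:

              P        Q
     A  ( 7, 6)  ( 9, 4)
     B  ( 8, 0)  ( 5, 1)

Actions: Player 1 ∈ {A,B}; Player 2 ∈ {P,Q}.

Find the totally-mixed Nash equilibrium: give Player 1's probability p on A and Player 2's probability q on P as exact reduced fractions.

P1 indiff ⇒ q·7+(1-q)·9 = q·8+(1-q)·5 ⇒ q(-1) = (1-q)(-4) ⇒ q = 4/5
P2 indiff ⇒ p·6+(1-p)·0 = p·4+(1-p)·1 ⇒ p(2) = (1-p)(1) ⇒ p = 1/3

P1 mixes 1/3 on A; P2 mixes 4/5 on P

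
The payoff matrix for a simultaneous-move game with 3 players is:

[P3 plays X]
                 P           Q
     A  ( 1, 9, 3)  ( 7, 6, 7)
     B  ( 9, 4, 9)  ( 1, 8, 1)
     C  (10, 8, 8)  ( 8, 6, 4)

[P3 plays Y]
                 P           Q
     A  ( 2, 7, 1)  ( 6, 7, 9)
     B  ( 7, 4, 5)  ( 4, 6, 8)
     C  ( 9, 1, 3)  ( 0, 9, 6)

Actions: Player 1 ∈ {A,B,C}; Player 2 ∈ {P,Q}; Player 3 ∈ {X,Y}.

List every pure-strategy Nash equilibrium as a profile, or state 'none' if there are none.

NE set: (A,Q,Y), (C,P,X)

(A,P,X): not NE [P1→C gives 10>1]
(A,P,Y): not NE [P1→C gives 9>2; P3→X gives 3>1]
(A,Q,X): not NE [P1→C gives 8>7; P2→P gives 9>6; P3→Y gives 9>7]
(A,Q,Y): NE
(B,P,X): not NE [P1→C gives 10>9; P2→Q gives 8>4]
(B,P,Y): not NE [P1→C gives 9>7; P2→Q gives 6>4; P3→X gives 9>5]
(B,Q,X): not NE [P1→C gives 8>1; P3→Y gives 8>1]
(B,Q,Y): not NE [P1→A gives 6>4]
(C,P,X): NE
(C,P,Y): not NE [P2→Q gives 9>1; P3→X gives 8>3]
(C,Q,X): not NE [P2→P gives 8>6; P3→Y gives 6>4]
(C,Q,Y): not NE [P1→A gives 6>0]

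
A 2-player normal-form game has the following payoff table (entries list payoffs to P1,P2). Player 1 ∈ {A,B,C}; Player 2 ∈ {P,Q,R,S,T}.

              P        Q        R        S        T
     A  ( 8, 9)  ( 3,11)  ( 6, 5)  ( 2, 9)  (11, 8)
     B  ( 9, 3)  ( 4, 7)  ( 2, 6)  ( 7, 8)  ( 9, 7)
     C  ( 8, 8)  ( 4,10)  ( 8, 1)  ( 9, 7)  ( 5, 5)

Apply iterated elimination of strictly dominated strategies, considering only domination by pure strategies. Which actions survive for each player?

P2 drop P (Q beats it: A:11>9 B:7>3 C:10>8)
P2 drop R (Q beats it: A:11>5 B:7>6 C:10>1)
P2 drop T (S beats it: A:9>8 B:8>7 C:7>5)
P1 drop A (B beats it: Q:4>3 S:7>2)
P1→{B,C} P2→{Q,S}

Remaining: P1:{B,C} P2:{Q,S}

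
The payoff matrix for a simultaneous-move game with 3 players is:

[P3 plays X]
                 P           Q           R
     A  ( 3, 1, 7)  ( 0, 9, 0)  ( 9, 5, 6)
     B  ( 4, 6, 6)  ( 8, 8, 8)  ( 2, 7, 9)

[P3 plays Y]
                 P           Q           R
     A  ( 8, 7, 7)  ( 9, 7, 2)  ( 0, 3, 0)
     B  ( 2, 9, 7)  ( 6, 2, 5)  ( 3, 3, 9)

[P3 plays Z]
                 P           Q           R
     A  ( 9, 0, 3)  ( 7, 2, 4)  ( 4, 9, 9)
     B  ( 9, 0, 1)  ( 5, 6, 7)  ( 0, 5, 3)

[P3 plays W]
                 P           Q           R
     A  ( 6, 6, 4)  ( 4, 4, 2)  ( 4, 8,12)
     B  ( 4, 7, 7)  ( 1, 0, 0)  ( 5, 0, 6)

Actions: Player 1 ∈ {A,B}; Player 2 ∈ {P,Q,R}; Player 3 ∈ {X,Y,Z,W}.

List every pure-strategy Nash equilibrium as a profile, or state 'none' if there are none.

PSNE = {(A,P,Y), (B,Q,X)}

(A,P,X): not NE [P1→B gives 4>3; P2→Q gives 9>1]
(A,P,Y): NE
(A,P,Z): not NE [P2→R gives 9>0; P3→Y gives 7>3]
(A,P,W): not NE [P2→R gives 8>6; P3→Y gives 7>4]
(A,Q,X): not NE [P1→B gives 8>0; P3→Z gives 4>0]
(A,Q,Y): not NE [P3→Z gives 4>2]
(A,Q,Z): not NE [P2→R gives 9>2]
(A,Q,W): not NE [P2→R gives 8>4; P3→Z gives 4>2]
(A,R,X): not NE [P2→Q gives 9>5; P3→W gives 12>6]
(A,R,Y): not NE [P1→B gives 3>0; P2→Q gives 7>3; P3→W gives 12>0]
(A,R,Z): not NE [P3→W gives 12>9]
(A,R,W): not NE [P1→B gives 5>4]
(B,P,X): not NE [P2→Q gives 8>6; P3→W gives 7>6]
(B,P,Y): not NE [P1→A gives 8>2]
(B,P,Z): not NE [P2→Q gives 6>0; P3→W gives 7>1]
(B,P,W): not NE [P1→A gives 6>4]
(B,Q,X): NE
(B,Q,Y): not NE [P1→A gives 9>6; P2→P gives 9>2; P3→X gives 8>5]
(B,Q,Z): not NE [P1→A gives 7>5; P3→X gives 8>7]
(B,Q,W): not NE [P1→A gives 4>1; P2→P gives 7>0; P3→X gives 8>0]
(B,R,X): not NE [P1→A gives 9>2; P2→Q gives 8>7]
(B,R,Y): not NE [P2→P gives 9>3]
(B,R,Z): not NE [P1→A gives 4>0; P2→Q gives 6>5; P3→Y gives 9>3]
(B,R,W): not NE [P2→P gives 7>0; P3→Y gives 9>6]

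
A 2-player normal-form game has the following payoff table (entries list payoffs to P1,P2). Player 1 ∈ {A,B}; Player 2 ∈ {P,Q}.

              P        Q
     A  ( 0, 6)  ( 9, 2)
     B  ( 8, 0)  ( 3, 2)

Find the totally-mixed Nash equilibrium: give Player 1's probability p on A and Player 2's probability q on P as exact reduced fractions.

P1 mixes 1/3 on A; P2 mixes 3/7 on P

P1 indiff ⇒ q·0+(1-q)·9 = q·8+(1-q)·3 ⇒ q(-8) = (1-q)(-6) ⇒ q = 3/7
P2 indiff ⇒ p·6+(1-p)·0 = p·2+(1-p)·2 ⇒ p(4) = (1-p)(2) ⇒ p = 1/3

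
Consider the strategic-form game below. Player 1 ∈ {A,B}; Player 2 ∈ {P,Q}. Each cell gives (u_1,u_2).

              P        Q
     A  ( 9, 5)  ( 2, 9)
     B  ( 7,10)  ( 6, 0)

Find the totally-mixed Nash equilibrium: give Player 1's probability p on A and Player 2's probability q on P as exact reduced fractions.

P1 indiff ⇒ q·9+(1-q)·2 = q·7+(1-q)·6 ⇒ q(2) = (1-q)(4) ⇒ q = 2/3
P2 indiff ⇒ p·5+(1-p)·10 = p·9+(1-p)·0 ⇒ p(-4) = (1-p)(-10) ⇒ p = 5/7

p=5/7, q=2/3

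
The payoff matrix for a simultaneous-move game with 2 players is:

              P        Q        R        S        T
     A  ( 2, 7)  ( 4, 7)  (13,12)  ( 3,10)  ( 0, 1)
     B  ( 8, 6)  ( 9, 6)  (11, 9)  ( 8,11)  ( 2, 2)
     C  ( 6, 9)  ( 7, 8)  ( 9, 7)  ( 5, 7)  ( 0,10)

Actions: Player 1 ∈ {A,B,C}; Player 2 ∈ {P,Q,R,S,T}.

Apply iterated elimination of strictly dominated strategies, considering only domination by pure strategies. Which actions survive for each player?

Survivors P1:{A,B} P2:{R,S}

P1 drop C (B beats it: P:8>6 Q:9>7 R:11>9 S:8>5 T:2>0)
P2 drop P (R beats it: A:12>7 B:9>6)
P2 drop Q (R beats it: A:12>7 B:9>6)
P2 drop T (R beats it: A:12>1 B:9>2)
P1→{A,B} P2→{R,S}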